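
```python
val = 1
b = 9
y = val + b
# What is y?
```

Trace:
`val = 1` → val = 1
`b = 9` → b = 9
`y = val + b` → y = 10
So y = 10

Answer: 10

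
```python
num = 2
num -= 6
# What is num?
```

Trace:
`num = 2` → num = 2
`num -= 6` → num = -4
So num = -4

Answer: -4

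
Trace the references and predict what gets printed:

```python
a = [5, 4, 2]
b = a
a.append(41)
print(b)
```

Key concept: basic list aliasing.
Step by step:
`a = [5, 4, 2]` → a = [5, 4, 2]
`b = a` → b = [5, 4, 2] (same object as a)
`a.append(41)` → a = [5, 4, 2, 41] (same object as b); b = [5, 4, 2, 41] (same object as a)
`print(b)` → prints [5, 4, 2, 41]

Answer: [5, 4, 2, 41]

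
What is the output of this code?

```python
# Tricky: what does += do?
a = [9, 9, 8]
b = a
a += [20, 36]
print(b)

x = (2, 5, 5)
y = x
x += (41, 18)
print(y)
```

Key concept: += behavior differs for mutable vs immutable.
Step by step:
`a = [9, 9, 8]` → a = [9, 9, 8]
`b = a` → b = [9, 9, 8] (same object as a)
`a += [20, 36]` → a = [9, 9, 8, 20, 36] (same object as b); b = [9, 9, 8, 20, 36] (same object as a)
`print(b)` → prints [9, 9, 8, 20, 36]
`x = (2, 5, 5)` → x = (2, 5, 5)
`y = x` → y = (2, 5, 5)
`x += (41, 18)` → x = (2, 5, 5, 41, 18)
`print(y)` → prints (2, 5, 5)

Answer:
[9, 9, 8, 20, 36]
(2, 5, 5)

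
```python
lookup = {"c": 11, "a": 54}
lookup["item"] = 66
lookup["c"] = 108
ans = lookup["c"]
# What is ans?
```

Trace:
`lookup = {"c": 11, "a": 54}` → lookup = {'c': 11, 'a': 54}
`lookup["item"] = 66` → lookup = {'c': 11, 'a': 54, 'item': 66}
`lookup["c"] = 108` → lookup = {'c': 108, 'a': 54, 'item': 66}
`ans = lookup["c"]` → ans = 108
So ans = 108

Answer: 108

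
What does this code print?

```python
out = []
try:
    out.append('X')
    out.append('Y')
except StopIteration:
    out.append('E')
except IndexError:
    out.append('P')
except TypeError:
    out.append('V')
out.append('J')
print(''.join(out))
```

Execution trace: 'X' (try body) → 'Y' (try body, no exception) → 'J' (after the try/except). Output: XYJ

Answer: XYJ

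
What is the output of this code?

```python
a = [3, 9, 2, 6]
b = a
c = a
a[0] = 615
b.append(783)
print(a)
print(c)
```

Key concept: multiple aliases.
Step by step:
`a = [3, 9, 2, 6]` → a = [3, 9, 2, 6]
`b = a` → b = [3, 9, 2, 6] (same object as a)
`c = a` → c = [3, 9, 2, 6] (same object as a, b)
`a[0] = 615` → a = [615, 9, 2, 6] (same object as b, c); b = [615, 9, 2, 6] (same object as a, c); c = [615, 9, 2, 6] (same object as a, b)
`b.append(783)` → a = [615, 9, 2, 6, 783] (same object as b, c); b = [615, 9, 2, 6, 783] (same object as a, c); c = [615, 9, 2, 6, 783] (same object as a, b)
`print(a)` → prints [615, 9, 2, 6, 783]
`print(c)` → prints [615, 9, 2, 6, 783]

Answer:
[615, 9, 2, 6, 783]
[615, 9, 2, 6, 783]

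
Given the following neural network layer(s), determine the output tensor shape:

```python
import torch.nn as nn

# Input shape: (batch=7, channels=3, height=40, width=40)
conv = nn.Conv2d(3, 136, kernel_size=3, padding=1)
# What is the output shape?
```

Input: (7, 3, 40, 40) -> Output: (7, 136, 40, 40)

Answer: (7, 136, 40, 40)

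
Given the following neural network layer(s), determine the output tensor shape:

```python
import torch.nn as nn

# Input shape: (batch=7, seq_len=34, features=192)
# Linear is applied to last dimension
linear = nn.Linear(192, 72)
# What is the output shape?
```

Input: (7, 34, 192) -> Output: (7, 34, 72)

Answer: (7, 34, 72)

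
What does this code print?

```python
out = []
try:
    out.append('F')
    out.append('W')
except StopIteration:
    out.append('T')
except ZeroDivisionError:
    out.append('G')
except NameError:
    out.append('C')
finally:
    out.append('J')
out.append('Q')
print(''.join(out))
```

Execution trace: 'F' (try body) → 'W' (try body, no exception) → 'J' (finally) → 'Q' (after the try/except). Output: FWJQ

Answer: FWJQ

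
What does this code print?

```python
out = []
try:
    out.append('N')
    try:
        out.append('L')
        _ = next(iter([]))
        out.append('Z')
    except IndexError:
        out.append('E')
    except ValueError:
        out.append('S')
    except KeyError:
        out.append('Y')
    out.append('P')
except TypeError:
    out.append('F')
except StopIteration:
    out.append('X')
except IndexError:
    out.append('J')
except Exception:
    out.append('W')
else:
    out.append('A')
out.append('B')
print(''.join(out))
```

Execution trace: 'N' (try body) → 'L' (inner try body) → 'X' (except StopIteration) → 'B' (after the try/except). Output: NLXB

Answer: NLXB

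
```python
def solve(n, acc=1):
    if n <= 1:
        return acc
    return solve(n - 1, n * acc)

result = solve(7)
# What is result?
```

Accumulator trace (n, acc): (7, 1) -> (6, 7) -> (5, 42) -> (4, 210) -> (3, 840) -> (2, 2520) -> (1, 5040) -> return 5040

Answer: 5040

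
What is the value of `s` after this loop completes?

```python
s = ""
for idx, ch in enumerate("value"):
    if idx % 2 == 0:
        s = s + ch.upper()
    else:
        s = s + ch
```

Uppercase even positions in 'value'
`s` takes the values: "" → "V" → "Va" → "VaL" → "VaLu" → "VaLuE"

Answer: "VaLuE"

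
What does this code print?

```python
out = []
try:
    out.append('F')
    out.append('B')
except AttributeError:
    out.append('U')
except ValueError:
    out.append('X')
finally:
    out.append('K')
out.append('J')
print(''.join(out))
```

Execution trace: 'F' (try body) → 'B' (try body, no exception) → 'K' (finally) → 'J' (after the try/except). Output: FBKJ

Answer: FBKJ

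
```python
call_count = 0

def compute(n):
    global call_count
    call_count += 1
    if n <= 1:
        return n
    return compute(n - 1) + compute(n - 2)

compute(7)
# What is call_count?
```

Calls(n) = 1 + Calls(n-1) + Calls(n-2); Calls(0)=Calls(1)=1. For n=7 this gives 41.

Answer: 41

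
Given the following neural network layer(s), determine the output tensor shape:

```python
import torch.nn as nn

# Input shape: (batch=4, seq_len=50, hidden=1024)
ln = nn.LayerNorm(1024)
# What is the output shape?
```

Input: (4, 50, 1024) -> Output: (4, 50, 1024)

Answer: (4, 50, 1024)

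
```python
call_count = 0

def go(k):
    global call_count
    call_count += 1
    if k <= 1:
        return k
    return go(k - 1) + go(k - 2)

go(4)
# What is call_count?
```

Calls(k) = 1 + Calls(k-1) + Calls(k-2); Calls(0)=Calls(1)=1. For k=4 this gives 9.

Answer: 9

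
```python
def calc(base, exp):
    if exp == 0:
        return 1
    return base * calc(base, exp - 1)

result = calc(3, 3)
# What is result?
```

calc(3, 3) = 3 * 3 * 3 = 27

Answer: 27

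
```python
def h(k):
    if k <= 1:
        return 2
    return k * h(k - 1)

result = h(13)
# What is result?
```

h(13) = 13 * 12 * 11 * 10 * 9 * 8 * 7 * 6 * 5 * 4 * 3 * 2 * 2 = 12454041600

Answer: 12454041600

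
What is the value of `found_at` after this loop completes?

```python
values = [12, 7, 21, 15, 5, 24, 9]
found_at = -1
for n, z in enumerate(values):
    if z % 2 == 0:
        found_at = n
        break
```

First even number index in [12, 7, 21, 15, 5, 24, 9]
`found_at` takes the values: -1 → 0

Answer: 0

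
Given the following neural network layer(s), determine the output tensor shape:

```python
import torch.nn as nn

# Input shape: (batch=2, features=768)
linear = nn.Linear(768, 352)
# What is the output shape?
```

Input: (2, 768) -> Output: (2, 352)

Answer: (2, 352)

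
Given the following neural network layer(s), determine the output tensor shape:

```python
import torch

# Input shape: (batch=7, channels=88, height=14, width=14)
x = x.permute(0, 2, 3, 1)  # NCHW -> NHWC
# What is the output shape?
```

Input: (7, 88, 14, 14) -> Output: (7, 14, 14, 88)

Answer: (7, 14, 14, 88)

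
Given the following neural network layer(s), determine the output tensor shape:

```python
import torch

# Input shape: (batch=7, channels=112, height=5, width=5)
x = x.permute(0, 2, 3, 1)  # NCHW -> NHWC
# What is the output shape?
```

Input: (7, 112, 5, 5) -> Output: (7, 5, 5, 112)

Answer: (7, 5, 5, 112)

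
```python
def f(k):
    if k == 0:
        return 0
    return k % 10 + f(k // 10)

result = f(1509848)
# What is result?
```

Sum of digits of 1509848: 8 + 4 + 8 + 9 + 0 + 5 + 1 = 35

Answer: 35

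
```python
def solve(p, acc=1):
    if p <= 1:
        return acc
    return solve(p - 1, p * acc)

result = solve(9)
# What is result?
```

Accumulator trace (n, acc): (9, 1) -> (8, 9) -> (7, 72) -> (6, 504) -> (5, 3024) -> (4, 15120) -> (3, 60480) -> (2, 181440) -> (1, 362880) -> return 362880

Answer: 362880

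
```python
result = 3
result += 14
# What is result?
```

Trace:
`result = 3` → result = 3
`result += 14` → result = 17
So result = 17

Answer: 17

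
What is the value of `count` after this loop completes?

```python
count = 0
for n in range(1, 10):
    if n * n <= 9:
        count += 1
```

Count numbers where n² ≤ 9
`count` takes the values: 0 → 1 → 2 → 3

Answer: 3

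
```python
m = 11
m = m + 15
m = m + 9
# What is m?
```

Trace:
`m = 11` → m = 11
`m = m + 15` → m = 26
`m = m + 9` → m = 35
So m = 35

Answer: 35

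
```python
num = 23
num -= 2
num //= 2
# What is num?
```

Trace:
`num = 23` → num = 23
`num -= 2` → num = 21
`num //= 2` → num = 10
So num = 10

Answer: 10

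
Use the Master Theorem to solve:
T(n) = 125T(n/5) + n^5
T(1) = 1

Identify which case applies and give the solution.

a=125, b=5, f(n)=n^5. log_5(125) = 3. Since c=5 > 3 and the regularity condition holds (125(n/5)^5 = (125/5^5)n^5 with 125/5^5 < 1), Case 3 applies: T(n) = Θ(f(n)) = O(n^5).

Answer: O(n^5) - Case 3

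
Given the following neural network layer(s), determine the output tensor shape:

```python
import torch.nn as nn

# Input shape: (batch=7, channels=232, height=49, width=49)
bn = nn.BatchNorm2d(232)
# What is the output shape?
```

Input: (7, 232, 49, 49) -> Output: (7, 232, 49, 49)

Answer: (7, 232, 49, 49)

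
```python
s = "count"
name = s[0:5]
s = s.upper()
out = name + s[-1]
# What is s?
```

Trace:
`s = "count"` → s = 'count'
`name = s[0:5]` → name = 'count'
`s = s.upper()` → s = 'COUNT'
`out = name + s[-1]` → out = 'countT'
So s = 'COUNT'

Answer: 'COUNT'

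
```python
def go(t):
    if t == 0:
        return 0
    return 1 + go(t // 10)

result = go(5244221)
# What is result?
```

Count of digits of 5244221: 7

Answer: 7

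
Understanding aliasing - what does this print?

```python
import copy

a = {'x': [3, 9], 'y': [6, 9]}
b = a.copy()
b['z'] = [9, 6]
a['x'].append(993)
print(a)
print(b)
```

Key concept: shallow copy of dict with mutable values.
Step by step:
`a = {'x': [3, 9], 'y': [6, 9]}` → a = {'x': [3, 9], 'y': [6, 9]}
`b = a.copy()` → b = {'x': [3, 9], 'y': [6, 9]}
`b['z'] = [9, 6]` → b = {'x': [3, 9], 'y': [6, 9], 'z': [9, 6]}
`a['x'].append(993)` → a = {'x': [3, 9, 993], 'y': [6, 9]}; b = {'x': [3, 9, 993], 'y': [6, 9], 'z': [9, 6]}
`print(a)` → prints {'x': [3, 9, 993], 'y': [6, 9]}
`print(b)` → prints {'x': [3, 9, 993], 'y': [6, 9], 'z': [9, 6]}

Answer:
{'x': [3, 9, 993], 'y': [6, 9]}
{'x': [3, 9, 993], 'y': [6, 9], 'z': [9, 6]}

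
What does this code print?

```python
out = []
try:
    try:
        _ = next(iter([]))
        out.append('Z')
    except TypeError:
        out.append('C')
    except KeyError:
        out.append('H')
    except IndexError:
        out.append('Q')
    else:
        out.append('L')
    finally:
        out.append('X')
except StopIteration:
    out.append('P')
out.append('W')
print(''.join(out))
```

Execution trace: 'X' (finally) → 'P' (outer except StopIteration) → 'W' (after the try/except). Output: XPW

Answer: XPW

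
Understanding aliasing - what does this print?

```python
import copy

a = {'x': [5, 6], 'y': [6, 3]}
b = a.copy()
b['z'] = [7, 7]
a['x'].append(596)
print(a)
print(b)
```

Key concept: shallow copy of dict with mutable values.
Step by step:
`a = {'x': [5, 6], 'y': [6, 3]}` → a = {'x': [5, 6], 'y': [6, 3]}
`b = a.copy()` → b = {'x': [5, 6], 'y': [6, 3]}
`b['z'] = [7, 7]` → b = {'x': [5, 6], 'y': [6, 3], 'z': [7, 7]}
`a['x'].append(596)` → a = {'x': [5, 6, 596], 'y': [6, 3]}; b = {'x': [5, 6, 596], 'y': [6, 3], 'z': [7, 7]}
`print(a)` → prints {'x': [5, 6, 596], 'y': [6, 3]}
`print(b)` → prints {'x': [5, 6, 596], 'y': [6, 3], 'z': [7, 7]}

Answer:
{'x': [5, 6, 596], 'y': [6, 3]}
{'x': [5, 6, 596], 'y': [6, 3], 'z': [7, 7]}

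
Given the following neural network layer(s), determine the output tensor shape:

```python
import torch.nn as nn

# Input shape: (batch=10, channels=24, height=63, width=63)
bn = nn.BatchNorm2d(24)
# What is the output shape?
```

Input: (10, 24, 63, 63) -> Output: (10, 24, 63, 63)

Answer: (10, 24, 63, 63)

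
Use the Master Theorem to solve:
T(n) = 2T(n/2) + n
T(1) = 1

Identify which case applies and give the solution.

a=2, b=2, f(n)=n. log_2(2) = 1. Since c=1 = 1, Case 2 applies: T(n) = Θ(n^log_b(a) · log n) = O(n log n).

Answer: O(n log n) - Case 2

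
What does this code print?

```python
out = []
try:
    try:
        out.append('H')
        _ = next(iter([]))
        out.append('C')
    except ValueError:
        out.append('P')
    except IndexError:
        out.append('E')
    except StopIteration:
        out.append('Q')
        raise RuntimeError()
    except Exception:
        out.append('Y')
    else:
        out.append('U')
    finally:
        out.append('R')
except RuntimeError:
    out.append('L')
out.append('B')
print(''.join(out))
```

Execution trace: 'H' (try body) → 'Q' (except StopIteration) → 'R' (finally) → 'L' (outer except RuntimeError) → 'B' (after the try/except). Output: HQRLB

Answer: HQRLB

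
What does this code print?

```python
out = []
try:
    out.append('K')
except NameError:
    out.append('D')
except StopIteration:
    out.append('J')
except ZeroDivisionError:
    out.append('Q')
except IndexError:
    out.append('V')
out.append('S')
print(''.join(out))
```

Execution trace: 'K' (try body, no exception) → 'S' (after the try/except). Output: KS

Answer: KS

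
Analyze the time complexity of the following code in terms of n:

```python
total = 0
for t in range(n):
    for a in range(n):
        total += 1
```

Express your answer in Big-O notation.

Each loop level contributes: n × n. Multiplying the contributions gives O(n^2).

Answer: O(n^2)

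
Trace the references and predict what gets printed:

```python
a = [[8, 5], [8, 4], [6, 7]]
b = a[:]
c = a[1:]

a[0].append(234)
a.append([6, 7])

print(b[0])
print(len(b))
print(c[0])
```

Key concept: slice with nested mutation.
Step by step:
`a = [[8, 5], [8, 4], [6, 7]]` → a = [[8, 5], [8, 4], [6, 7]]
`b = a[:]` → b = [[8, 5], [8, 4], [6, 7]]
`c = a[1:]` → c = [[8, 4], [6, 7]]
`a[0].append(234)` → a = [[8, 5, 234], [8, 4], [6, 7]]; b = [[8, 5, 234], [8, 4], [6, 7]]
`a.append([6, 7])` → a = [[8, 5, 234], [8, 4], [6, 7], [6, 7]]
`print(b[0])` → prints [8, 5, 234]
`print(len(b))` → prints 3
`print(c[0])` → prints [8, 4]

Answer:
[8, 5, 234]
3
[8, 4]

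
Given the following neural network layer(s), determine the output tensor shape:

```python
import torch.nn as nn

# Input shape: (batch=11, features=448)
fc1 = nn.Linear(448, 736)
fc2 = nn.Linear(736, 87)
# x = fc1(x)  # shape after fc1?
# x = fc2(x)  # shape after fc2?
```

Input: (11, 448) -> after fc1: (11, 736) -> Output: (11, 87)

Answer: (11, 87)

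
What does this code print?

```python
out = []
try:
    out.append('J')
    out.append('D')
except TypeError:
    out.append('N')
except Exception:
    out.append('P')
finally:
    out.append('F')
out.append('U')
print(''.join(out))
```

Execution trace: 'J' (try body) → 'D' (try body, no exception) → 'F' (finally) → 'U' (after the try/except). Output: JDFU

Answer: JDFU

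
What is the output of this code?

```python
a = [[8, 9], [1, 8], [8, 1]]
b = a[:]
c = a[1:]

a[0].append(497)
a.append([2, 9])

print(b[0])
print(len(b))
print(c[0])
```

Key concept: slice with nested mutation.
Step by step:
`a = [[8, 9], [1, 8], [8, 1]]` → a = [[8, 9], [1, 8], [8, 1]]
`b = a[:]` → b = [[8, 9], [1, 8], [8, 1]]
`c = a[1:]` → c = [[1, 8], [8, 1]]
`a[0].append(497)` → a = [[8, 9, 497], [1, 8], [8, 1]]; b = [[8, 9, 497], [1, 8], [8, 1]]
`a.append([2, 9])` → a = [[8, 9, 497], [1, 8], [8, 1], [2, 9]]
`print(b[0])` → prints [8, 9, 497]
`print(len(b))` → prints 3
`print(c[0])` → prints [1, 8]

Answer:
[8, 9, 497]
3
[1, 8]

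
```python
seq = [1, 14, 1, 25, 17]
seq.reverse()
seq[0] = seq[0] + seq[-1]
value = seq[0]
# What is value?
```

Trace:
`seq = [1, 14, 1, 25, 17]` → seq = [1, 14, 1, 25, 17]
`seq.reverse()` → seq = [17, 25, 1, 14, 1]
`seq[0] = seq[0] + seq[-1]` → seq = [18, 25, 1, 14, 1]
`value = seq[0]` → value = 18
So value = 18

Answer: 18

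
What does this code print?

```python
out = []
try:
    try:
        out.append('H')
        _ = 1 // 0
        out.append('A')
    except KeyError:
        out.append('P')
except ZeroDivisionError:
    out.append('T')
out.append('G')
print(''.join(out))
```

Execution trace: 'H' (try body) → 'T' (outer except ZeroDivisionError) → 'G' (after the try/except). Output: HTG

Answer: HTG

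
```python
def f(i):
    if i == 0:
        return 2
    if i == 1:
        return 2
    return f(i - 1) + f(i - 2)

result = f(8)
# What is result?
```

Build up from base cases: f(0)=2, f(1)=2, f(2)=4, f(3)=6, f(4)=10, f(5)=16, f(6)=26, ..., f(8)=68

Answer: 68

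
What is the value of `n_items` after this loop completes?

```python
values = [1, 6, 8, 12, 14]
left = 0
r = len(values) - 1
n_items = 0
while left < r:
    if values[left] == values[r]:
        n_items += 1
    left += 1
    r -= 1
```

Count matching pairs from ends
`n_items` takes the values: 0

Answer: 0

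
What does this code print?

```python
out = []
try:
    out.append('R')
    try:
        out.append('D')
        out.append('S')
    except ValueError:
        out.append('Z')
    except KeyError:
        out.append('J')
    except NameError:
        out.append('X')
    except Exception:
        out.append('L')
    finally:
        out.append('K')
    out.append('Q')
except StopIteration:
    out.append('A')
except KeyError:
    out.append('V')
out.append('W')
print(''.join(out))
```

Execution trace: 'R' (try body) → 'D' (inner try body) → 'S' (inner try body, no exception) → 'K' (inner finally) → 'Q' (try body, no exception) → 'W' (after the try/except). Output: RDSKQW

Answer: RDSKQW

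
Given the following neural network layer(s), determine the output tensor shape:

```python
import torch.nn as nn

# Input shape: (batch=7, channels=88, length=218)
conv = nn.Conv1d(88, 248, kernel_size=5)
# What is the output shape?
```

Input: (7, 88, 218) -> Output: (7, 248, 214)

Answer: (7, 248, 214)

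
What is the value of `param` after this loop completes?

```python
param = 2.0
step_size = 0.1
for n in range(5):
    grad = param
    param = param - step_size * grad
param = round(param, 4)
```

Gradient descent: w = 2.0 * (1 - 0.1)^5
`param` takes the values: 2.0 → 1.8 → 1.62 → 1.458 → 1.3122 → 1.18098 → 1.181

Answer: 1.181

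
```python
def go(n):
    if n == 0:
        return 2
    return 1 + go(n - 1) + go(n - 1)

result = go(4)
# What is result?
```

go(n) = 1 + 2·go(n-1), go(0)=2. Closed form: (2+1)·2^4 - 1 = 47.

Answer: 47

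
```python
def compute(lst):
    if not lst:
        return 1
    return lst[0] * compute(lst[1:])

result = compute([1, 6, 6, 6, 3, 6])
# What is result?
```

Product over [1, 6, 6, 6, 3, 6] = 1 * 6 * 6 * 6 * 3 * 6 = 3888

Answer: 3888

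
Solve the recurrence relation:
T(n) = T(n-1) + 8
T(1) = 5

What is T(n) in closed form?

Unrolling: T(n) = T(1) + 8·(n-1) = 5 + 8(n-1) = 8n - 3.

Answer: T(n) = 8n - 3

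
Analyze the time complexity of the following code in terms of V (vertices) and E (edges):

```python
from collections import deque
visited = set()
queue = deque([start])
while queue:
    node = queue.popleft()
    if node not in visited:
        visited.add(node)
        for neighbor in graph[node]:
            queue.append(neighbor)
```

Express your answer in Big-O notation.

This is Breadth-first search on a graph. Time complexity: O(V + E).

Answer: O(V + E)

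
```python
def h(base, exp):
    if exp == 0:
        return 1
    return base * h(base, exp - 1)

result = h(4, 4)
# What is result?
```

h(4, 4) = 4 * 4 * 4 * 4 = 256

Answer: 256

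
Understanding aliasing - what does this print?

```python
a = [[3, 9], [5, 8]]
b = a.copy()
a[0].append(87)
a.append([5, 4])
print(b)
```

Key concept: shallow copy with nested lists.
Step by step:
`a = [[3, 9], [5, 8]]` → a = [[3, 9], [5, 8]]
`b = a.copy()` → b = [[3, 9], [5, 8]]
`a[0].append(87)` → a = [[3, 9, 87], [5, 8]]; b = [[3, 9, 87], [5, 8]]
`a.append([5, 4])` → a = [[3, 9, 87], [5, 8], [5, 4]]
`print(b)` → prints [[3, 9, 87], [5, 8]]

Answer: [[3, 9, 87], [5, 8]]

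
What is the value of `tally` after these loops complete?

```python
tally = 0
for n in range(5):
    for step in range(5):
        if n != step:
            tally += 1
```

5² - 5 (exclude diagonal)
`tally` takes the values: 0 → 1 → 2 → 3 → 4 → 5 → 6 → 7 → 8 → 9 → 10 → 11 → 12 → 13 → 14 → 15 → 16 → 17 → 18 → 19 → 20

Answer: 20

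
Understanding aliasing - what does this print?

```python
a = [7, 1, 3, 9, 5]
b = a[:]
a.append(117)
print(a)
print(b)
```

Key concept: slice [:] creates copy.
Step by step:
`a = [7, 1, 3, 9, 5]` → a = [7, 1, 3, 9, 5]
`b = a[:]` → b = [7, 1, 3, 9, 5]
`a.append(117)` → a = [7, 1, 3, 9, 5, 117]
`print(a)` → prints [7, 1, 3, 9, 5, 117]
`print(b)` → prints [7, 1, 3, 9, 5]

Answer:
[7, 1, 3, 9, 5, 117]
[7, 1, 3, 9, 5]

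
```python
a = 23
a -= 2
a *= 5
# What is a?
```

Trace:
`a = 23` → a = 23
`a -= 2` → a = 21
`a *= 5` → a = 105
So a = 105

Answer: 105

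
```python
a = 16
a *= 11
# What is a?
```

Trace:
`a = 16` → a = 16
`a *= 11` → a = 176
So a = 176

Answer: 176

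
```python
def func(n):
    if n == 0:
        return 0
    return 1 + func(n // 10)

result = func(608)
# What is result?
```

Count of digits of 608: 3

Answer: 3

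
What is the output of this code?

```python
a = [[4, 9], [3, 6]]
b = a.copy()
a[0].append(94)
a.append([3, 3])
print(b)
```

Key concept: shallow copy with nested lists.
Step by step:
`a = [[4, 9], [3, 6]]` → a = [[4, 9], [3, 6]]
`b = a.copy()` → b = [[4, 9], [3, 6]]
`a[0].append(94)` → a = [[4, 9, 94], [3, 6]]; b = [[4, 9, 94], [3, 6]]
`a.append([3, 3])` → a = [[4, 9, 94], [3, 6], [3, 3]]
`print(b)` → prints [[4, 9, 94], [3, 6]]

Answer: [[4, 9, 94], [3, 6]]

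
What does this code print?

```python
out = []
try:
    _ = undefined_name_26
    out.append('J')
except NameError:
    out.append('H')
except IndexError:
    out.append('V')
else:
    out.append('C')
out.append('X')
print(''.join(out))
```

Execution trace: 'H' (except NameError) → 'X' (after the try/except). Output: HX

Answer: HX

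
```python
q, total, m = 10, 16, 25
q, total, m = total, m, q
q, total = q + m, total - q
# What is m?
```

Trace:
`q, total, m = 10, 16, 25` → q = 10; total = 16; m = 25
`q, total, m = total, m, q` → q = 16; total = 25; m = 10
`q, total = q + m, total - q` → q = 26; total = 9
So m = 10

Answer: 10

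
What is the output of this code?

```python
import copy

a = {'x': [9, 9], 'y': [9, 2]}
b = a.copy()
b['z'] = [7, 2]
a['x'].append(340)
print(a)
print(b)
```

Key concept: shallow copy of dict with mutable values.
Step by step:
`a = {'x': [9, 9], 'y': [9, 2]}` → a = {'x': [9, 9], 'y': [9, 2]}
`b = a.copy()` → b = {'x': [9, 9], 'y': [9, 2]}
`b['z'] = [7, 2]` → b = {'x': [9, 9], 'y': [9, 2], 'z': [7, 2]}
`a['x'].append(340)` → a = {'x': [9, 9, 340], 'y': [9, 2]}; b = {'x': [9, 9, 340], 'y': [9, 2], 'z': [7, 2]}
`print(a)` → prints {'x': [9, 9, 340], 'y': [9, 2]}
`print(b)` → prints {'x': [9, 9, 340], 'y': [9, 2], 'z': [7, 2]}

Answer:
{'x': [9, 9, 340], 'y': [9, 2]}
{'x': [9, 9, 340], 'y': [9, 2], 'z': [7, 2]}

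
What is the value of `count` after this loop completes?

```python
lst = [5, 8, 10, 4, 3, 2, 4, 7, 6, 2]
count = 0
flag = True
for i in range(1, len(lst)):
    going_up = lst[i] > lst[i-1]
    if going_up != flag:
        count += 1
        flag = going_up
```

Count direction changes in [5, 8, 10, 4, 3, 2, 4, 7, 6, 2]
`count` takes the values: 0 → 1 → 2 → 3

Answer: 3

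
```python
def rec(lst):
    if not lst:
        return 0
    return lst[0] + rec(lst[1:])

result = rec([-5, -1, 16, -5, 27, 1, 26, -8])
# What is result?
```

(-5) + (-1) + 16 + (-5) + 27 + 1 + 26 + (-8) + 0 = 51

Answer: 51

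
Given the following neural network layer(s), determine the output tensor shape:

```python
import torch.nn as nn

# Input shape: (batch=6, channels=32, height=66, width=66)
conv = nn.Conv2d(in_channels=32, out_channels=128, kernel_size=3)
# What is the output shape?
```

Input: (6, 32, 66, 66) -> Output: (6, 128, 64, 64)

Answer: (6, 128, 64, 64)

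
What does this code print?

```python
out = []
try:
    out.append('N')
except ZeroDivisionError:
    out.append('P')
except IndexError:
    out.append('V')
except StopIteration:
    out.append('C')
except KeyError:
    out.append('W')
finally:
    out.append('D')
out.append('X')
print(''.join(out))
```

Execution trace: 'N' (try body, no exception) → 'D' (finally) → 'X' (after the try/except). Output: NDX

Answer: NDX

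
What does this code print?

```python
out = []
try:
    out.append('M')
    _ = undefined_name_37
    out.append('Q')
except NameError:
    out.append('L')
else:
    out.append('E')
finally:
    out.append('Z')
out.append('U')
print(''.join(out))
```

Execution trace: 'M' (try body) → 'L' (except NameError) → 'Z' (finally) → 'U' (after the try/except). Output: MLZU

Answer: MLZU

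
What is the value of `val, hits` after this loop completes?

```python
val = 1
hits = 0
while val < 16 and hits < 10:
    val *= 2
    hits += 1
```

Double until >= 16 or 10 iterations
`val, hits` takes the values: (1, 0) → (2, 0) → (2, 1) → (4, 1) → (4, 2) → (8, 2) → (8, 3) → (16, 3) → (16, 4)

Answer: 16, 4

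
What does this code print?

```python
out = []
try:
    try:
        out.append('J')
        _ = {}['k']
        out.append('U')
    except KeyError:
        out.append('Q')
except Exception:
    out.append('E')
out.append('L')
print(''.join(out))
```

Execution trace: 'J' (inner try body) → 'Q' (inner except KeyError) → 'L' (after the try/except). Output: JQL

Answer: JQL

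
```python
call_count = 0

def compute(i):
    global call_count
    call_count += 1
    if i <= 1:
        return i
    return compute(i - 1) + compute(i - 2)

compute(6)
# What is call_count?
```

Calls(i) = 1 + Calls(i-1) + Calls(i-2); Calls(0)=Calls(1)=1. For i=6 this gives 25.

Answer: 25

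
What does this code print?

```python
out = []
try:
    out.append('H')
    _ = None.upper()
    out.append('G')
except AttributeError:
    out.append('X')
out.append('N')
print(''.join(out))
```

Execution trace: 'H' (try body) → 'X' (except AttributeError) → 'N' (after the try/except). Output: HXN

Answer: HXN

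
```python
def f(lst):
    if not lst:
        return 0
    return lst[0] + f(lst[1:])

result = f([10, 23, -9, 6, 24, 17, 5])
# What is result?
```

10 + 23 + (-9) + 6 + 24 + 17 + 5 + 0 = 76

Answer: 76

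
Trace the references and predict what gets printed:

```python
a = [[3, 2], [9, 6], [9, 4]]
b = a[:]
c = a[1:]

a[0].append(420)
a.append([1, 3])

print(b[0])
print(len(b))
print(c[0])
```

Key concept: slice with nested mutation.
Step by step:
`a = [[3, 2], [9, 6], [9, 4]]` → a = [[3, 2], [9, 6], [9, 4]]
`b = a[:]` → b = [[3, 2], [9, 6], [9, 4]]
`c = a[1:]` → c = [[9, 6], [9, 4]]
`a[0].append(420)` → a = [[3, 2, 420], [9, 6], [9, 4]]; b = [[3, 2, 420], [9, 6], [9, 4]]
`a.append([1, 3])` → a = [[3, 2, 420], [9, 6], [9, 4], [1, 3]]
`print(b[0])` → prints [3, 2, 420]
`print(len(b))` → prints 3
`print(c[0])` → prints [9, 6]

Answer:
[3, 2, 420]
3
[9, 6]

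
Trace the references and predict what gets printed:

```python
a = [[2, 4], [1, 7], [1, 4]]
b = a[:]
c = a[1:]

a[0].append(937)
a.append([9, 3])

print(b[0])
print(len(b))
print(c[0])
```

Key concept: slice with nested mutation.
Step by step:
`a = [[2, 4], [1, 7], [1, 4]]` → a = [[2, 4], [1, 7], [1, 4]]
`b = a[:]` → b = [[2, 4], [1, 7], [1, 4]]
`c = a[1:]` → c = [[1, 7], [1, 4]]
`a[0].append(937)` → a = [[2, 4, 937], [1, 7], [1, 4]]; b = [[2, 4, 937], [1, 7], [1, 4]]
`a.append([9, 3])` → a = [[2, 4, 937], [1, 7], [1, 4], [9, 3]]
`print(b[0])` → prints [2, 4, 937]
`print(len(b))` → prints 3
`print(c[0])` → prints [1, 7]

Answer:
[2, 4, 937]
3
[1, 7]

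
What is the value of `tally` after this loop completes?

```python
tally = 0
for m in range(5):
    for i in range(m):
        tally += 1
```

Triangle number: 0+1+2+...+4
`tally` takes the values: 0 → 1 → 2 → 3 → 4 → 5 → 6 → 7 → 8 → 9 → 10

Answer: 10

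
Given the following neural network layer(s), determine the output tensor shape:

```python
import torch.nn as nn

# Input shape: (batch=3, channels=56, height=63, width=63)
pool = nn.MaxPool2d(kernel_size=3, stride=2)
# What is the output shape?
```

Input: (3, 56, 63, 63) -> Output: (3, 56, 31, 31)

Answer: (3, 56, 31, 31)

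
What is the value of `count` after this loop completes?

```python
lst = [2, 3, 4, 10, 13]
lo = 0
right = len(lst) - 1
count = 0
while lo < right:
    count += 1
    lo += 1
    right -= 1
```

Iterations until pointers meet (list length 5)
`count` takes the values: 0 → 1 → 2

Answer: 2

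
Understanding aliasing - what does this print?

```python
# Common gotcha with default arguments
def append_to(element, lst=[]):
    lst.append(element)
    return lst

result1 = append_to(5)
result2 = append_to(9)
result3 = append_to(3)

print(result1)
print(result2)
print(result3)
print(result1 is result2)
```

Key concept: mutable default argument gotcha.
Step by step:
`result1 = append_to(5)` → result1 = [5]
`result2 = append_to(9)` → result1 = [5, 9] (same object as result2); result2 = [5, 9] (same object as result1)
`result3 = append_to(3)` → result1 = [5, 9, 3] (same object as result2, result3); result2 = [5, 9, 3] (same object as result1, result3); result3 = [5, 9, 3] (same object as result1, result2)
`print(result1)` → prints [5, 9, 3]
`print(result2)` → prints [5, 9, 3]
`print(result3)` → prints [5, 9, 3]
`print(result1 is result2)` → prints True

Answer:
[5, 9, 3]
[5, 9, 3]
[5, 9, 3]
True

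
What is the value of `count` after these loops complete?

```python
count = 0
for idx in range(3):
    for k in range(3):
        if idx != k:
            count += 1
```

3² - 3 (exclude diagonal)
`count` takes the values: 0 → 1 → 2 → 3 → 4 → 5 → 6

Answer: 6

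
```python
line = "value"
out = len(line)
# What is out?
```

Trace:
`line = "value"` → line = 'value'
`out = len(line)` → out = 5
So out = 5

Answer: 5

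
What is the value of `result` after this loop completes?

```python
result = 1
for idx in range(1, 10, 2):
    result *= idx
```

Product of 1, 3, 5, ... up to 9
`result` takes the values: 1 → 3 → 15 → 105 → 945

Answer: 945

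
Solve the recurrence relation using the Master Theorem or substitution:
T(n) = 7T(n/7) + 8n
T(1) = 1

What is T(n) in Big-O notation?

By Master Theorem: a=7, b=7, f(n)=8n. Since log_7(7) = 1 and f(n) = Θ(n^1), Case 2 applies. T(n) = O(n log n).

Answer: O(n log n)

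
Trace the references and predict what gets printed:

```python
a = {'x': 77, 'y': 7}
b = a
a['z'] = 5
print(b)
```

Key concept: dict aliasing.
Step by step:
`a = {'x': 77, 'y': 7}` → a = {'x': 77, 'y': 7}
`b = a` → b = {'x': 77, 'y': 7} (same object as a)
`a['z'] = 5` → a = {'x': 77, 'y': 7, 'z': 5} (same object as b); b = {'x': 77, 'y': 7, 'z': 5} (same object as a)
`print(b)` → prints {'x': 77, 'y': 7, 'z': 5}

Answer: {'x': 77, 'y': 7, 'z': 5}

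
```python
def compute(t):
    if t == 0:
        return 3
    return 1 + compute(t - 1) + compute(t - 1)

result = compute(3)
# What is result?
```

compute(t) = 1 + 2·compute(t-1), compute(0)=3. Closed form: (3+1)·2^3 - 1 = 31.

Answer: 31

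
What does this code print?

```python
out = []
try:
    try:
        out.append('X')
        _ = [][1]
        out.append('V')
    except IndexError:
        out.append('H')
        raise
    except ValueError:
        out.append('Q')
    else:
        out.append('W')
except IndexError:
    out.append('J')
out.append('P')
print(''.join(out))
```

Execution trace: 'X' (try body) → 'H' (except IndexError) → 'J' (outer except IndexError) → 'P' (after the try/except). Output: XHJP

Answer: XHJP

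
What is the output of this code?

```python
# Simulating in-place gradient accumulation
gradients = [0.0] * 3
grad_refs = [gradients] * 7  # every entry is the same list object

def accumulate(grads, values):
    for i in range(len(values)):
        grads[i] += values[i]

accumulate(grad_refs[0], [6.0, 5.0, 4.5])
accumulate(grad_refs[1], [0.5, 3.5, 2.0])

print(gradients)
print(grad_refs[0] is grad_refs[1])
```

Key concept: gradient accumulation aliasing.
Step by step:
`gradients = [0.0] * 3` → gradients = [0.0, 0.0, 0.0]
`grad_refs = [gradients] * 7` → grad_refs = [[0.0, 0.0, 0.0], [0.0, 0.0, 0.0], [0.0, 0.0, 0.0], [0.0, 0.0, 0.0], [0.0, 0.0, 0.0], [0.0, 0.0, 0.0], [0.0, 0.0, 0.0]]
`accumulate(grad_refs[0], [6.0, 5.0, 4.5])` → gradients = [6.0, 5.0, 4.5]; grad_refs = [[6.0, 5.0, 4.5], [6.0, 5.0, 4.5], [6.0, 5.0, 4.5], [6.0, 5.0, 4.5], [6.0, 5.0, 4.5], [6.0, 5.0, 4.5], [6.0, 5.0, 4.5]]
`accumulate(grad_refs[1], [0.5, 3.5, 2.0])` → gradients = [6.5, 8.5, 6.5]; grad_refs = [[6.5, 8.5, 6.5], [6.5, 8.5, 6.5], [6.5, 8.5, 6.5], [6.5, 8.5, 6.5], [6.5, 8.5, 6.5], [6.5, 8.5, 6.5], [6.5, 8.5, 6.5]]
`print(gradients)` → prints [6.5, 8.5, 6.5]
`print(grad_refs[0] is grad_refs[1])` → prints True

Answer:
[6.5, 8.5, 6.5]
True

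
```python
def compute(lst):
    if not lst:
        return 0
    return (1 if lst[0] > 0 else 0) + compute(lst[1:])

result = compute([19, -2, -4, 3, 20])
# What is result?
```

Count of positive elements in [19, -2, -4, 3, 20] = 3

Answer: 3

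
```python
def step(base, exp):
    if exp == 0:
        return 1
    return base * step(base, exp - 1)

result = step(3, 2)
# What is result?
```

step(3, 2) = 3 * 3 = 9

Answer: 9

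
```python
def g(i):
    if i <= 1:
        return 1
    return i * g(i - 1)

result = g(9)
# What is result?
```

g(9) = 9 * 8 * 7 * 6 * 5 * 4 * 3 * 2 * 1 = 362880

Answer: 362880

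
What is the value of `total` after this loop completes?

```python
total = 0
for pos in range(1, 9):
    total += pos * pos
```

Sum of squares 1² to 8² = 204
`total` takes the values: 0 → 1 → 5 → 14 → 30 → 55 → 91 → 140 → 204

Answer: 204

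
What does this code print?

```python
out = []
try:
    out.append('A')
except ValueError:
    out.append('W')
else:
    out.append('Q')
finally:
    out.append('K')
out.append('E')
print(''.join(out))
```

Execution trace: 'A' (try body, no exception) → 'Q' (else) → 'K' (finally) → 'E' (after the try/except). Output: AQKE

Answer: AQKE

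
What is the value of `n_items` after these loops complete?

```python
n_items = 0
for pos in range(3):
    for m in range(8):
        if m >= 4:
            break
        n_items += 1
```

Inner breaks at 4, outer runs 3 times
`n_items` takes the values: 0 → 1 → 2 → 3 → 4 → 5 → 6 → 7 → 8 → 9 → 10 → 11 → 12

Answer: 12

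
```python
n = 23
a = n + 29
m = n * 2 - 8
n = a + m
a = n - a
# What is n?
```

Trace:
`n = 23` → n = 23
`a = n + 29` → a = 52
`m = n * 2 - 8` → m = 38
`n = a + m` → n = 90
`a = n - a` → a = 38
So n = 90

Answer: 90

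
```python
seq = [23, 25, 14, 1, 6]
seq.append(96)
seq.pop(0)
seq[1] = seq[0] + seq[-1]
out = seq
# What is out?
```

Trace:
`seq = [23, 25, 14, 1, 6]` → seq = [23, 25, 14, 1, 6]
`seq.append(96)` → seq = [23, 25, 14, 1, 6, 96]
`seq.pop(0)` → seq = [25, 14, 1, 6, 96]
`seq[1] = seq[0] + seq[-1]` → seq = [25, 121, 1, 6, 96]
`out = seq` → out = [25, 121, 1, 6, 96]
So out = [25, 121, 1, 6, 96]

Answer: [25, 121, 1, 6, 96]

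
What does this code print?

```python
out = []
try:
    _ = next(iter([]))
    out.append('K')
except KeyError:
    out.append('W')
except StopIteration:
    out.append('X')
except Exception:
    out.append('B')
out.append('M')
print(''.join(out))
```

Execution trace: 'X' (except StopIteration) → 'M' (after the try/except). Output: XM

Answer: XM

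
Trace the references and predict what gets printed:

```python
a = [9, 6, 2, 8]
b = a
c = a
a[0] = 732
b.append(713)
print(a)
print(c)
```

Key concept: multiple aliases.
Step by step:
`a = [9, 6, 2, 8]` → a = [9, 6, 2, 8]
`b = a` → b = [9, 6, 2, 8] (same object as a)
`c = a` → c = [9, 6, 2, 8] (same object as a, b)
`a[0] = 732` → a = [732, 6, 2, 8] (same object as b, c); b = [732, 6, 2, 8] (same object as a, c); c = [732, 6, 2, 8] (same object as a, b)
`b.append(713)` → a = [732, 6, 2, 8, 713] (same object as b, c); b = [732, 6, 2, 8, 713] (same object as a, c); c = [732, 6, 2, 8, 713] (same object as a, b)
`print(a)` → prints [732, 6, 2, 8, 713]
`print(c)` → prints [732, 6, 2, 8, 713]

Answer:
[732, 6, 2, 8, 713]
[732, 6, 2, 8, 713]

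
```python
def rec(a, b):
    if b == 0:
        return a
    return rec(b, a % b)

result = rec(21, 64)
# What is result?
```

rec(21, 64) -> rec(64, 21) -> rec(21, 1) -> rec(1, 0) -> 1

Answer: 1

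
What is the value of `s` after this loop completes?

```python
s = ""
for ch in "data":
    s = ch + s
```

Reverse 'data'
`s` takes the values: "" → "d" → "ad" → "tad" → "atad"

Answer: "atad"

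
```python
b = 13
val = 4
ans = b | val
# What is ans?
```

Trace:
`b = 13` → b = 13
`val = 4` → val = 4
`ans = b | val` → ans = 13
So ans = 13

Answer: 13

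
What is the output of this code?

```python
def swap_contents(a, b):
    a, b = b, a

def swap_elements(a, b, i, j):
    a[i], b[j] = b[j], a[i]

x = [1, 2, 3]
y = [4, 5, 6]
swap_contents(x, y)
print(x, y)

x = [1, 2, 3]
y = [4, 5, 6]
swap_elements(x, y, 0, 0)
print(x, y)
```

Key concept: parameter rebinding vs mutation.
Step by step:
`x = [1, 2, 3]` → x = [1, 2, 3]
`y = [4, 5, 6]` → y = [4, 5, 6]
`swap_contents(x, y)` → no visible change to tracked variables
`print(x, y)` → prints [1, 2, 3] [4, 5, 6]
`x = [1, 2, 3]` → x = [1, 2, 3]
`y = [4, 5, 6]` → y = [4, 5, 6]
`swap_elements(x, y, 0, 0)` → x = [4, 2, 3]; y = [1, 5, 6]
`print(x, y)` → prints [4, 2, 3] [1, 5, 6]

Answer:
[1, 2, 3] [4, 5, 6]
[4, 2, 3] [1, 5, 6]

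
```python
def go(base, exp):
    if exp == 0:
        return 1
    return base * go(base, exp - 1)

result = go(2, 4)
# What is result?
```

go(2, 4) = 2 * 2 * 2 * 2 = 16

Answer: 16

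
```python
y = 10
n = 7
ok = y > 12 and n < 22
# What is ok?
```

Trace:
`y = 10` → y = 10
`n = 7` → n = 7
`ok = y > 12 and n < 22` → ok = False
So ok = False

Answer: False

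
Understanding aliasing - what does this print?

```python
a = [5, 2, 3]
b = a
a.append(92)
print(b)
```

Key concept: basic list aliasing.
Step by step:
`a = [5, 2, 3]` → a = [5, 2, 3]
`b = a` → b = [5, 2, 3] (same object as a)
`a.append(92)` → a = [5, 2, 3, 92] (same object as b); b = [5, 2, 3, 92] (same object as a)
`print(b)` → prints [5, 2, 3, 92]

Answer: [5, 2, 3, 92]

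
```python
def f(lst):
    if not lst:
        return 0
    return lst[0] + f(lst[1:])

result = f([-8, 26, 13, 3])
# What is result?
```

(-8) + 26 + 13 + 3 + 0 = 34

Answer: 34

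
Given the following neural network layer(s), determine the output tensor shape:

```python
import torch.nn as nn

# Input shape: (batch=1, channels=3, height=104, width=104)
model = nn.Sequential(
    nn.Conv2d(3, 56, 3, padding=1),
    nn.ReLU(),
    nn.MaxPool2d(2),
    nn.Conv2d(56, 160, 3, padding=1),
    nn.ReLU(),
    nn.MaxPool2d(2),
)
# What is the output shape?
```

Input: (1, 3, 104, 104) -> after first Conv2d: (1, 56, 104, 104) -> after first MaxPool2d: (1, 56, 52, 52) -> after second Conv2d: (1, 160, 52, 52) -> Output: (1, 160, 26, 26)

Answer: (1, 160, 26, 26)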